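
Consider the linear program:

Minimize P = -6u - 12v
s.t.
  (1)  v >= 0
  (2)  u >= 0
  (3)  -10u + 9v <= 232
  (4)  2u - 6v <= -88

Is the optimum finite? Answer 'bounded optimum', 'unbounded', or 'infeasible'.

From the feasible point (0, 232/9), moving in the direction (9, 10) keeps every constraint satisfied while P decreases without bound.

unbounded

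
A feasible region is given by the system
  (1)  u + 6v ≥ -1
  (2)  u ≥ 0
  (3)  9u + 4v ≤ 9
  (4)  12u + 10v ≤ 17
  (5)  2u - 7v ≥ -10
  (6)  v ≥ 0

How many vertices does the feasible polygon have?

5

Pairwise boundary intersections that survive every other constraint:
  (0, 10/7)
  (0, 0)
  (11/21, 15/14)
  (1, 0)
  (19/104, 77/52)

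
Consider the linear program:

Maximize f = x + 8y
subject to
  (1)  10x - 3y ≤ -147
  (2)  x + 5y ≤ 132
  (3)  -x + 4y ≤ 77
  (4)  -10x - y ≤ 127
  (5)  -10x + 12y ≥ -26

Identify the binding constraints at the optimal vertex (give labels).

(1) and (3)

Corner points and f = x + 8y:
  (-357/37, 623/37) → f = 4627/37
  (-66/5, 5) → f = 134/5
  (-585/41, 643/41) → f = 4559/41

The maximum is at (-357/37, 623/37). Substituting into each constraint, equality holds for (1) and (3); the remaining constraints have slack.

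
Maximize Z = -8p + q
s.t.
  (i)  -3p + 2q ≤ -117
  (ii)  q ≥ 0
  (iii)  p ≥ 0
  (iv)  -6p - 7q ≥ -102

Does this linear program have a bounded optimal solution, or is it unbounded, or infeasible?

The boundaries -3p + 2q = -117 and q = 0 meet at (39, 0), but that point violates -6p - 7q ≥ -102. Every candidate vertex is excluded by some other constraint, so the feasible region is empty.

infeasible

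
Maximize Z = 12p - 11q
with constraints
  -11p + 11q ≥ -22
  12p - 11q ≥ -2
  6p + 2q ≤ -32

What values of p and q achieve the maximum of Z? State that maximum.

p = -7/2, q = -11/2, maximum Z = 37/2

Extreme points and Z = 12p - 11q:
  (-24, -26) → Z = -2
  (-7/2, -11/2) → Z = 37/2
  (-178/45, -62/15) → Z = -2

The binding constraints are -11p + 11q = -22 and 6p + 2q = -32.
Solving simultaneously gives p = -7/2, q = -11/2.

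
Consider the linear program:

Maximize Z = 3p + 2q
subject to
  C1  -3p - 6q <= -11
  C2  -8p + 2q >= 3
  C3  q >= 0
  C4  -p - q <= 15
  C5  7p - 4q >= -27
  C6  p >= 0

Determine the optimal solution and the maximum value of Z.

p = 7/3, q = 65/6, maximum Z = 86/3

Extreme points and Z = 3p + 2q:
  (2/27, 97/54) → Z = 103/27
  (0, 11/6) → Z = 11/3
  (7/3, 65/6) → Z = 86/3
  (0, 27/4) → Z = 27/2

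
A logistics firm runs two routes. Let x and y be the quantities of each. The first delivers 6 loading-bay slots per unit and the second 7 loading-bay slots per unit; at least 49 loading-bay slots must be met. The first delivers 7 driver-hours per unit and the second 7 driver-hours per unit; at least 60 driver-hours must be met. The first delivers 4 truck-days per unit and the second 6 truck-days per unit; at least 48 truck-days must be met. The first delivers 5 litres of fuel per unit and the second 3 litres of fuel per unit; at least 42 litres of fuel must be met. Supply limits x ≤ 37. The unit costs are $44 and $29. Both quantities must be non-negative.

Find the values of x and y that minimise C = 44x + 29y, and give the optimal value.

x = 6, y = 4, minimum C = 380

Corner points and C = 44x + 29y:
  (0, 14) → C = 406
  (12, 0) → C = 528
  (37, 0) → C = 1628
  (6, 4) → C = 380
The feasible region is unbounded (it extends along (0, 1)), but C strictly increases along every unbounded feasible direction, so there is no improving ray and the minimum is attained at a vertex.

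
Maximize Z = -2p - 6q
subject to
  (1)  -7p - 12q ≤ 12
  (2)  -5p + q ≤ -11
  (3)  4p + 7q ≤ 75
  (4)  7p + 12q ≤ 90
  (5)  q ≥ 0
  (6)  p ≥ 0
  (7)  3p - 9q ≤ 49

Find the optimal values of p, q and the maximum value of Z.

At the optimal vertex, -5p + q = -11 and q = 0.
Solving simultaneously gives p = 11/5, q = 0.

p = 11/5, q = 0, maximum Z = -22/5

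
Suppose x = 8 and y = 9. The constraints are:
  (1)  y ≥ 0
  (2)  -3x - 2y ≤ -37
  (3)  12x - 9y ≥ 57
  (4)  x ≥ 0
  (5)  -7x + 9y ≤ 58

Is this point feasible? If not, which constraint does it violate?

not feasible — violates (3)

Constraint (3): 12x - 9y = 15, which is not ≥ 57. All other constraints are satisfied.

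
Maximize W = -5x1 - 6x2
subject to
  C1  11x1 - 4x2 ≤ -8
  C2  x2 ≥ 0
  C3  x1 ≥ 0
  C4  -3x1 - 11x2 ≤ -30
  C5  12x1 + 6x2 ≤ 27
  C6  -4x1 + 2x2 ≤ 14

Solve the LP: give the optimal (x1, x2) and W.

x1 = 0, x2 = 30/11, maximum W = -180/11

Corner points and W = -5x1 - 6x2:
  (32/133, 354/133) → W = -2284/133
  (10/19, 131/38) → W = -443/19
  (0, 30/11) → W = -180/11
  (0, 9/2) → W = -27

At the optimal vertex, x1 = 0 and -3x1 - 11x2 = -30.
Solving simultaneously gives x1 = 0, x2 = 30/11.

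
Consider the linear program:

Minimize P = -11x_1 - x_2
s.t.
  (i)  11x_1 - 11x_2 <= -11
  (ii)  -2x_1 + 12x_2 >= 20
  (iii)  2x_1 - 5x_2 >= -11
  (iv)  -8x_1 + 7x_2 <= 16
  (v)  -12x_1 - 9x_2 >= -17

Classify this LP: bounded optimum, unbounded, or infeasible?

Feasible corners and P = -11x_1 - x_2:
  (-26/41, 64/41) → P = 222/41
  (4/27, 137/81) → P = -269/81
  (-25/156, 82/39) → P = -53/156
The feasible region has finitely many vertices and no improving ray; the minimum is -269/81 at (4/27, 137/81).

bounded optimum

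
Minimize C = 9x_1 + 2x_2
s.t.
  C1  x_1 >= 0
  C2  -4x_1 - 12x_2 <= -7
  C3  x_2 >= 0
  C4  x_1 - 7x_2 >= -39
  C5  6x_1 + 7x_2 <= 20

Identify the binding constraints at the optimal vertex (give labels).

Corner points and C = 9x_1 + 2x_2:
  (0, 7/12) → C = 7/6
  (0, 20/7) → C = 40/7
  (7/4, 0) → C = 63/4
  (10/3, 0) → C = 30

The minimum is at (0, 7/12). Substituting into each constraint, equality holds for C1 and C2; the remaining constraints have slack.

C1 and C2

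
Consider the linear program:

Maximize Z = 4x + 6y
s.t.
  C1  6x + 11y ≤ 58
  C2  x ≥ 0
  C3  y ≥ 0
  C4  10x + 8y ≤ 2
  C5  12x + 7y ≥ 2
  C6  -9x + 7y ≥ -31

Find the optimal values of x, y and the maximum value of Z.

The binding constraints are 10x + 8y = 2 and 12x + 7y = 2.
Solving simultaneously gives x = 1/13, y = 2/13.

x = 1/13, y = 2/13, maximum Z = 16/13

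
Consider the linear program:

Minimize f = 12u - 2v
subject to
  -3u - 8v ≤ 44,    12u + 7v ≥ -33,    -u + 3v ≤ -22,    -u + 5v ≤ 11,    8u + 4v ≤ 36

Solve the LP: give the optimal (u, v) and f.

u = 44/17, v = -110/17, minimum f = 44

Corner points and f = 12u - 2v:
  (44/17, -110/17) → f = 44
  (116/13, -115/13) → f = 1622/13
  (7, -5) → f = 94

At the optimal vertex, -3u - 8v = 44 and -u + 3v = -22.
Solving simultaneously gives u = 44/17, v = -110/17.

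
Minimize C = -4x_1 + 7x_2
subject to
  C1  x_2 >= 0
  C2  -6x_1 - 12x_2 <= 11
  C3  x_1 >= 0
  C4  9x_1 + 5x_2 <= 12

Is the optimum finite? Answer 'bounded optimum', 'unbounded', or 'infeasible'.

bounded optimum

Corner points and C = -4x_1 + 7x_2:
  (0, 0) → C = 0
  (4/3, 0) → C = -16/3
  (0, 12/5) → C = 84/5
The feasible region has finitely many vertices and no improving ray; the minimum is -16/3 at (4/3, 0).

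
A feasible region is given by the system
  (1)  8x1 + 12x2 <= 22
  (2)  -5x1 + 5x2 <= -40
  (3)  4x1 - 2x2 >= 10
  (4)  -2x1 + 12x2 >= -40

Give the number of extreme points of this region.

Of the 6 pairwise boundary intersections, those satisfying every inequality are:
  (59/10, -21/10)
  (31/5, -23/10)
  (28/5, -12/5)

3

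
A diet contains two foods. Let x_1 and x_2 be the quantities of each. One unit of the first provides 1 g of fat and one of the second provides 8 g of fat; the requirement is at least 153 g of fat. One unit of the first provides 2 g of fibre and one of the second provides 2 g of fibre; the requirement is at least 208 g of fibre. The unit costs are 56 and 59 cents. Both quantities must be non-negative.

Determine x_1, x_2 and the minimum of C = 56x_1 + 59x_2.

x_1 = 97, x_2 = 7, minimum C = 5845

Vertices and C = 56x_1 + 59x_2:
  (0, 104) → C = 6136
  (153, 0) → C = 8568
  (97, 7) → C = 5845
The feasible region is unbounded (it extends along (0, 1), (1, 0)), but C strictly increases along every unbounded feasible direction, so there is no improving ray and the minimum is attained at a vertex.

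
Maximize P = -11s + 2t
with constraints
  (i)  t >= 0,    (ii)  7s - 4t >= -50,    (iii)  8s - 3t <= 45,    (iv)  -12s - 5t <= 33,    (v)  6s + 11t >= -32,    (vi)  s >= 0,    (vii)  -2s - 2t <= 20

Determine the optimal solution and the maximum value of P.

s = 0, t = 25/2, maximum P = 25

Vertices and P = -11s + 2t:
  (45/8, 0) → P = -495/8
  (0, 0) → P = 0
  (30, 65) → P = -200
  (0, 25/2) → P = 25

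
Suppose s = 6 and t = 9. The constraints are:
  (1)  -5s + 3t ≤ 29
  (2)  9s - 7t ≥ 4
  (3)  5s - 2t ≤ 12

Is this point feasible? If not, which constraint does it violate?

Constraint (2): 9s - 7t = -9, which is not ≥ 4. All other constraints are satisfied.

not feasible — violates (2)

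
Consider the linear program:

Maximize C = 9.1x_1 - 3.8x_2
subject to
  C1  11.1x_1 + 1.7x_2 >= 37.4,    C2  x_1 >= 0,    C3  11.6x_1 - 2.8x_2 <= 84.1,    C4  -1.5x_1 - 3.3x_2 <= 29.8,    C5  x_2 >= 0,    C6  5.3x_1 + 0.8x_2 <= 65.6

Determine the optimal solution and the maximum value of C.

x_1 = 7.25, x_2 = 0, maximum C = 65.975

Feasible corners and C = 9.1x_1 - 3.8x_2:
  (0, 22) → C = -418/5
  (374/111, 0) → C = 17017/555
  (0, 82) → C = -1558/5
  (29/4, 0) → C = 2639/40
  (6274/603, 31523/2412) → C = 180977/4020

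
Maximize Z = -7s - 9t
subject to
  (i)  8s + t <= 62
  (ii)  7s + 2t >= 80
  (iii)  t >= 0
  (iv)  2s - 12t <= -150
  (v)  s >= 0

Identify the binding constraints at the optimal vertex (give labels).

Feasible corners and Z = -7s - 9t:
  (44/9, 206/9) → Z = -2162/9
  (0, 62) → Z = -558
  (0, 40) → Z = -360

The maximum is at (44/9, 206/9). Substituting into each constraint, equality holds for (i) and (ii); the remaining constraints have slack.

(i) and (ii)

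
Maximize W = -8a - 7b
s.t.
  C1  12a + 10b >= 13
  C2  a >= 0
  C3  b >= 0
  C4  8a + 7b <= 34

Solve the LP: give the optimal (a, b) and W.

Feasible corners and W = -8a - 7b:
  (0, 13/10) → W = -91/10
  (13/12, 0) → W = -26/3
  (0, 34/7) → W = -34
  (17/4, 0) → W = -34

a = 13/12, b = 0, maximum W = -26/3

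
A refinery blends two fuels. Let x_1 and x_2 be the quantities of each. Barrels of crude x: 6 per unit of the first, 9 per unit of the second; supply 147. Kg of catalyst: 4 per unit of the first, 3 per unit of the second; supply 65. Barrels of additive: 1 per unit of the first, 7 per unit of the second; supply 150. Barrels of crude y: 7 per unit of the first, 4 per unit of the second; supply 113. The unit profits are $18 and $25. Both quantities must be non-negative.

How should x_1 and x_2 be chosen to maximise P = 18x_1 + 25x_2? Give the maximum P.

The binding constraints are 6x_1 + 9x_2 = 147 and 4x_1 + 3x_2 = 65.
Solving simultaneously gives x_1 = 8, x_2 = 11.

x_1 = 8, x_2 = 11, maximum P = 419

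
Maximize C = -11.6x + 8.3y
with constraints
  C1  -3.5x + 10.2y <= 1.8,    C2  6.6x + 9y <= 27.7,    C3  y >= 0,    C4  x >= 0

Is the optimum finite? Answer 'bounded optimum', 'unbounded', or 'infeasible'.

Extreme points and C = -11.6x + 8.3y:
  (4439/1647, 10883/9882) → C = -437251/19764
  (0, 3/17) → C = 249/170
  (277/66, 0) → C = -8033/165
  (0, 0) → C = 0
The feasible region has finitely many vertices and no improving ray; the maximum is 249/170 at (0, 3/17).

bounded optimum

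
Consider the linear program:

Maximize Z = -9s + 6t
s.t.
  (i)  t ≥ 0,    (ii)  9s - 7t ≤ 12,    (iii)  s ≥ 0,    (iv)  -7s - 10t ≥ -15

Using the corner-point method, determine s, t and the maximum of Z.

s = 0, t = 3/2, maximum Z = 9

Feasible corners and Z = -9s + 6t:
  (4/3, 0) → Z = -12
  (0, 0) → Z = 0
  (225/139, 51/139) → Z = -1719/139
  (0, 3/2) → Z = 9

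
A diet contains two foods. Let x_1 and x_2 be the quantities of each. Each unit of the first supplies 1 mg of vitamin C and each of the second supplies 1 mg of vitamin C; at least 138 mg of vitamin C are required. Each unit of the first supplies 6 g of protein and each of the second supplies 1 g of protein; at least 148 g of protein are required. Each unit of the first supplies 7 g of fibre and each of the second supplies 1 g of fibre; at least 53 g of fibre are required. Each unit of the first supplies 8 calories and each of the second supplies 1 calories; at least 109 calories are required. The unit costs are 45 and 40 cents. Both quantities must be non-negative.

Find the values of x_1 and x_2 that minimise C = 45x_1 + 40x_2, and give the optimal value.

x_1 = 2, x_2 = 136, minimum C = 5530

Vertices and C = 45x_1 + 40x_2:
  (0, 148) → C = 5920
  (138, 0) → C = 6210
  (2, 136) → C = 5530
The feasible region is unbounded (it extends along (0, 1), (1, 0)), but C strictly increases along every unbounded feasible direction, so there is no improving ray and the minimum is attained at a vertex.

At the optimal vertex, x_1 + x_2 = 138 and 6x_1 + x_2 = 148.
Solving simultaneously gives x_1 = 2, x_2 = 136.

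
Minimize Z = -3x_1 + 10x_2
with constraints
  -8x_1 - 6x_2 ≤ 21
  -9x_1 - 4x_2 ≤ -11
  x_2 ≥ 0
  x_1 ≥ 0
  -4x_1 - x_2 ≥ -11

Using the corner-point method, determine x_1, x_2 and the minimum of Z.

x_1 = 11/4, x_2 = 0, minimum Z = -33/4

Corner points and Z = -3x_1 + 10x_2:
  (11/9, 0) → Z = -11/3
  (0, 11/4) → Z = 55/2
  (11/4, 0) → Z = -33/4
  (0, 11) → Z = 110

At the optimal vertex, x_2 = 0 and -4x_1 - x_2 = -11.
Solving simultaneously gives x_1 = 11/4, x_2 = 0.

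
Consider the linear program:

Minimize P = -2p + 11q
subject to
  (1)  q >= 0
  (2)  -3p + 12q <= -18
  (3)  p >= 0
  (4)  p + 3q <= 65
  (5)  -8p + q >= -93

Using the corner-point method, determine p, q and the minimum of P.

p = 93/8, q = 0, minimum P = -93/4

Vertices and P = -2p + 11q:
  (6, 0) → P = -12
  (93/8, 0) → P = -93/4
  (366/31, 45/31) → P = -237/31

At the optimal vertex, q = 0 and -8p + q = -93.
Solving simultaneously gives p = 93/8, q = 0.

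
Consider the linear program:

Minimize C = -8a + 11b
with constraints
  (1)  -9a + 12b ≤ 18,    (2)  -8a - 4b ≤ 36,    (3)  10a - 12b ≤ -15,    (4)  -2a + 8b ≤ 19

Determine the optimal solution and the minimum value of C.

Corner points and C = -8a + 11b:
  (-42/11, -15/11) → C = 171/11
  (7/4, 45/16) → C = 271/16
  (-123/34, -30/17) → C = 162/17
  (27/14, 20/7) → C = 16

a = -123/34, b = -30/17, minimum C = 162/17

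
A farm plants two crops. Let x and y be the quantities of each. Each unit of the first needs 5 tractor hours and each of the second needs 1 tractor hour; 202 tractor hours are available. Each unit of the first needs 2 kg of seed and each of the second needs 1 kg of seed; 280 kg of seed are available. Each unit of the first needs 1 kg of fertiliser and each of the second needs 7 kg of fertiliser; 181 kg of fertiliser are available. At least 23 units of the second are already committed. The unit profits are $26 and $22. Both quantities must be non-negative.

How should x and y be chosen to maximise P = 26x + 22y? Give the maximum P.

x = 20, y = 23, maximum P = 1026

Feasible corners and P = 26x + 22y:
  (0, 181/7) → P = 3982/7
  (0, 23) → P = 506
  (20, 23) → P = 1026

The binding constraints are x + 7y = 181 and y = 23.
Solving simultaneously gives x = 20, y = 23.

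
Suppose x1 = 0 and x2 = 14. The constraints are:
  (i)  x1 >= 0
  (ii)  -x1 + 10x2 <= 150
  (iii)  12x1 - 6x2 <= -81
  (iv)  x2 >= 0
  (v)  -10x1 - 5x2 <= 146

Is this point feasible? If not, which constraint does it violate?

feasible

(i): 0 ≥ 0 ✓
(ii): 140 ≤ 150 ✓
(iii): -84 ≤ -81 ✓
(iv): 14 ≥ 0 ✓
(v): -70 ≤ 146 ✓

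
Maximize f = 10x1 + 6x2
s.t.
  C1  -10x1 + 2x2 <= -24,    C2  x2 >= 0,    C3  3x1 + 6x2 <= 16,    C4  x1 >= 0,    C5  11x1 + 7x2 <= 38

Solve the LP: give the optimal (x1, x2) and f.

x1 = 38/11, x2 = 0, maximum f = 380/11

Corner points and f = 10x1 + 6x2:
  (12/5, 0) → f = 24
  (61/23, 29/23) → f = 784/23
  (38/11, 0) → f = 380/11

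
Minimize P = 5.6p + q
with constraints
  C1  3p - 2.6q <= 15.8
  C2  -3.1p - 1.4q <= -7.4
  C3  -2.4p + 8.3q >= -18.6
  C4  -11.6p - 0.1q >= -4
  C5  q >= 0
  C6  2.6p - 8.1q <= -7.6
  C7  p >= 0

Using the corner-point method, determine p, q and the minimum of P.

p = 0, q = 37/7, minimum P = 37/7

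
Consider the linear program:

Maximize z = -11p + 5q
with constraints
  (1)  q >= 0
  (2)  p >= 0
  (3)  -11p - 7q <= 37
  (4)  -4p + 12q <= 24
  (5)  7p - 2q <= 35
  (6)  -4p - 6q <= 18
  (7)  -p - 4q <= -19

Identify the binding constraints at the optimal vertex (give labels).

(4) and (7)

Vertices and z = -11p + 5q:
  (117/19, 77/19) → z = -902/19
  (33/7, 25/7) → z = -34
  (89/15, 49/15) → z = -734/15

The maximum is at (33/7, 25/7). Substituting into each constraint, equality holds for (4) and (7); the remaining constraints have slack.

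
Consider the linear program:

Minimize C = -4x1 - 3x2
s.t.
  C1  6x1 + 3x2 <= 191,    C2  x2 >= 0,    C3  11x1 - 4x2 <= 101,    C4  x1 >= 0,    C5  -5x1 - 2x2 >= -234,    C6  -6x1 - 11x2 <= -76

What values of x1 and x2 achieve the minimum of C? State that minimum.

Vertices and C = -4x1 - 3x2:
  (1067/57, 1495/57) → C = -8753/57
  (0, 191/3) → C = -191
  (283/29, 46/29) → C = -1270/29
  (0, 76/11) → C = -228/11

The optimum lies where 6x1 + 3x2 = 191 and x1 = 0.
Solving simultaneously gives x1 = 0, x2 = 191/3.

x1 = 0, x2 = 191/3, minimum C = -191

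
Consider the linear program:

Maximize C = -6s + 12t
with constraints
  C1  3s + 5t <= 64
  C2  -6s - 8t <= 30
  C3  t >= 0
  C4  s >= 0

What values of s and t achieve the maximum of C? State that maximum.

s = 0, t = 64/5, maximum C = 768/5

The optimum lies where 3s + 5t = 64 and s = 0.
Solving simultaneously gives s = 0, t = 64/5.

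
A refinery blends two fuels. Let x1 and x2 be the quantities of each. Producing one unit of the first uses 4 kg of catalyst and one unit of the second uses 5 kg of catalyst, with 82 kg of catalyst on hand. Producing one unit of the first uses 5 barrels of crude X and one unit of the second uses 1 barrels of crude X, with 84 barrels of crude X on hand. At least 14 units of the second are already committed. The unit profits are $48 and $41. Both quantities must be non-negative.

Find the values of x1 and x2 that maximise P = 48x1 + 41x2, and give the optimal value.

Corner points and P = 48x1 + 41x2:
  (0, 82/5) → P = 3362/5
  (0, 14) → P = 574
  (3, 14) → P = 718

x1 = 3, x2 = 14, maximum P = 718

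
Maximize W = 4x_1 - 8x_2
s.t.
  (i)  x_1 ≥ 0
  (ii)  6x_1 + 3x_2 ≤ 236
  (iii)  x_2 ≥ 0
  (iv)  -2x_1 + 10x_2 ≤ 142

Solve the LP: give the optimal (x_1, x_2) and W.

x_1 = 118/3, x_2 = 0, maximum W = 472/3

Corner points and W = 4x_1 - 8x_2:
  (0, 0) → W = 0
  (0, 71/5) → W = -568/5
  (118/3, 0) → W = 472/3
  (967/33, 662/33) → W = -476/11

The optimum lies where 6x_1 + 3x_2 = 236 and x_2 = 0.
Solving simultaneously gives x_1 = 118/3, x_2 = 0.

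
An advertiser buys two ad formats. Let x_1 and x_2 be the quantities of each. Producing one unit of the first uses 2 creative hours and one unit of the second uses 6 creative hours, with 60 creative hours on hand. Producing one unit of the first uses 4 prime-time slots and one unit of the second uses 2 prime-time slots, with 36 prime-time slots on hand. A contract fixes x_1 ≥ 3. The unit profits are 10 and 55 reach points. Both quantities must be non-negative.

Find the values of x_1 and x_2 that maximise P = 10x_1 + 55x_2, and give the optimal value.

x_1 = 3, x_2 = 9, maximum P = 525

At the optimal vertex, 2x_1 + 6x_2 = 60 and x_1 = 3.
Solving simultaneously gives x_1 = 3, x_2 = 9.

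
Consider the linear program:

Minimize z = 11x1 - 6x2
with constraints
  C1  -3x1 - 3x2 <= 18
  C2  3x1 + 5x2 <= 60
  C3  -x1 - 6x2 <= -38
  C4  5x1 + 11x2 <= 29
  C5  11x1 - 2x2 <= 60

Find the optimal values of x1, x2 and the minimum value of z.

Corner points and z = 11x1 - 6x2:
  (-74/5, 44/5) → z = -1078/5
  (-95/6, 59/6) → z = -1399/6
  (-244/19, 161/19) → z = -3650/19

x1 = -95/6, x2 = 59/6, minimum z = -1399/6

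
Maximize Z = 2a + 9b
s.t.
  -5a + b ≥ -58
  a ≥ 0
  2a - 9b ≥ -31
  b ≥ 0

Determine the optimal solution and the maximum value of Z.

a = 553/43, b = 271/43, maximum Z = 3545/43

Feasible corners and Z = 2a + 9b:
  (553/43, 271/43) → Z = 3545/43
  (58/5, 0) → Z = 116/5
  (0, 31/9) → Z = 31
  (0, 0) → Z = 0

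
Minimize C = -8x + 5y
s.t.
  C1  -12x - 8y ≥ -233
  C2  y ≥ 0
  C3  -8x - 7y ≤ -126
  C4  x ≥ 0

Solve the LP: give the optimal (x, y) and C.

Corner points and C = -8x + 5y:
  (233/12, 0) → C = -466/3
  (0, 233/8) → C = 1165/8
  (63/4, 0) → C = -126
  (0, 18) → C = 90

The optimum lies where -12x - 8y = -233 and y = 0.
Solving simultaneously gives x = 233/12, y = 0.

x = 233/12, y = 0, minimum C = -466/3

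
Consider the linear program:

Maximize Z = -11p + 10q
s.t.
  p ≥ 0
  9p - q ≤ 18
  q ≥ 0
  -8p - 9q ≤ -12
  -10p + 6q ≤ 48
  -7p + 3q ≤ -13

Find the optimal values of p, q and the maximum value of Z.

Feasible corners and Z = -11p + 10q:
  (2, 0) → Z = -22
  (41/20, 9/20) → Z = -361/20
  (13/7, 0) → Z = -143/7

p = 41/20, q = 9/20, maximum Z = -361/20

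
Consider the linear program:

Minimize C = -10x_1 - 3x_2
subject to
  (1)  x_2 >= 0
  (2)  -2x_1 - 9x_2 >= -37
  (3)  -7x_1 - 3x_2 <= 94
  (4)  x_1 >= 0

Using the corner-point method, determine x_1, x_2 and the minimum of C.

x_1 = 37/2, x_2 = 0, minimum C = -185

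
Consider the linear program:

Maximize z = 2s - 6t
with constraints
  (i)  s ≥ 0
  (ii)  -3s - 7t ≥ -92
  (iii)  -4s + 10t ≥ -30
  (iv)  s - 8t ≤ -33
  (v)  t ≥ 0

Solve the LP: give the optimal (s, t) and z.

Extreme points and z = 2s - 6t:
  (0, 92/7) → z = -552/7
  (0, 33/8) → z = -99/4
  (505/31, 191/31) → z = -136/31

s = 505/31, t = 191/31, maximum z = -136/31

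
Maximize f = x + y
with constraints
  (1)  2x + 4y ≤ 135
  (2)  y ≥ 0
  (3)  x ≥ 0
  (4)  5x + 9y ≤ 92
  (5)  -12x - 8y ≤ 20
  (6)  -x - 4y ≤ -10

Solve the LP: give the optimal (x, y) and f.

Extreme points and f = x + y:
  (92/5, 0) → f = 92/5
  (10, 0) → f = 10
  (0, 92/9) → f = 92/9
  (0, 5/2) → f = 5/2

x = 92/5, y = 0, maximum f = 92/5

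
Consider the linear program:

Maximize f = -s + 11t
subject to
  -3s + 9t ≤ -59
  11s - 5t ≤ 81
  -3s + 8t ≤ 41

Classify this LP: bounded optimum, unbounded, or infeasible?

bounded optimum

Extreme points and f = -s + 11t:
  (31/6, -29/6) → f = -175/3
  (-841/3, -100) → f = -2459/3
The feasible region has finitely many vertices and no improving ray; the maximum is -175/3 at (31/6, -29/6).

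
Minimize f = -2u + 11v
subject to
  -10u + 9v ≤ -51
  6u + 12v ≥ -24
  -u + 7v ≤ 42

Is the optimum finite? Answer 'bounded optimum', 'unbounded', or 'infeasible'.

From the feasible point (66/29, -91/29), moving in the direction (7, 1) keeps every constraint satisfied while f decreases without bound.

unbounded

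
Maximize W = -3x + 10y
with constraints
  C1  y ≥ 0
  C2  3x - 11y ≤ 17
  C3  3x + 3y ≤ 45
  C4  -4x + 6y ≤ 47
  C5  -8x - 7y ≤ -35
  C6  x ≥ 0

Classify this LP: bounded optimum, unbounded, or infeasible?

bounded optimum

Extreme points and W = -3x + 10y:
  (17/3, 0) → W = -17
  (35/8, 0) → W = -105/8
  (13, 2) → W = -19
  (43/10, 107/10) → W = 941/10
  (0, 47/6) → W = 235/3
  (0, 5) → W = 50
The feasible region has finitely many vertices and no improving ray; the maximum is 941/10 at (43/10, 107/10).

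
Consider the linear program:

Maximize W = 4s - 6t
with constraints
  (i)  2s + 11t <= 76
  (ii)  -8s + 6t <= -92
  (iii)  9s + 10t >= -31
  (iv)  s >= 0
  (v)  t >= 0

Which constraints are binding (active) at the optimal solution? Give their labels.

(i) and (v)

Feasible corners and W = 4s - 6t:
  (367/25, 106/25) → W = 832/25
  (38, 0) → W = 152
  (23/2, 0) → W = 46

The maximum is at (38, 0). Substituting into each constraint, equality holds for (i) and (v); the remaining constraints have slack.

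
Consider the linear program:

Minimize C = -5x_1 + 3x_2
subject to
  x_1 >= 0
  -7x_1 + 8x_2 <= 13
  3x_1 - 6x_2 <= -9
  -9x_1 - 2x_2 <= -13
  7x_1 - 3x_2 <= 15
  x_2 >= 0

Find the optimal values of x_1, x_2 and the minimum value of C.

Corner points and C = -5x_1 + 3x_2:
  (39/43, 104/43) → C = 117/43
  (159/35, 28/5) → C = -207/35
  (1, 2) → C = 1
  (39/11, 36/11) → C = -87/11

x_1 = 39/11, x_2 = 36/11, minimum C = -87/11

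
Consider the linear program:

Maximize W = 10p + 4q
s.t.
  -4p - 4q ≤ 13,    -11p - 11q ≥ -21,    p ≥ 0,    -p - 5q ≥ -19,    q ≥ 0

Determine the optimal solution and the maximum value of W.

Feasible corners and W = 10p + 4q:
  (0, 21/11) → W = 84/11
  (21/11, 0) → W = 210/11
  (0, 0) → W = 0

p = 21/11, q = 0, maximum W = 210/11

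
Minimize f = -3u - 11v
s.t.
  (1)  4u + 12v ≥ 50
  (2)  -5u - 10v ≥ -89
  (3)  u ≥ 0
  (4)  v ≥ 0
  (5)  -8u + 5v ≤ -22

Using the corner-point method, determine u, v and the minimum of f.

Extreme points and f = -3u - 11v:
  (25/2, 0) → f = -75/2
  (257/58, 78/29) → f = -2487/58
  (89/5, 0) → f = -267/5
  (19/3, 86/15) → f = -1231/15

At the optimal vertex, -5u - 10v = -89 and -8u + 5v = -22.
Solving simultaneously gives u = 19/3, v = 86/15.

u = 19/3, v = 86/15, minimum f = -1231/15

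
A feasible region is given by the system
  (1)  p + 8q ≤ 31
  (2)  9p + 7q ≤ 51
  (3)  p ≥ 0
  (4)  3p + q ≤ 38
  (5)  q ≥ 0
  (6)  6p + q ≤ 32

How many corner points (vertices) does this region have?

5

Of the 15 pairwise boundary intersections, those satisfying every inequality are:
  (191/65, 228/65)
  (0, 31/8)
  (173/33, 6/11)
  (0, 0)
  (16/3, 0)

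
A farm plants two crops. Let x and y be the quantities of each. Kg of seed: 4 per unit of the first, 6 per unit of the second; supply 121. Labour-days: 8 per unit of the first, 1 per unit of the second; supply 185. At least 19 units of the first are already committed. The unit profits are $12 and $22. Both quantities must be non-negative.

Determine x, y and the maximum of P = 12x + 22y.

x = 19, y = 15/2, maximum P = 393

Vertices and P = 12x + 22y:
  (185/8, 0) → P = 555/2
  (19, 0) → P = 228
  (989/44, 57/11) → P = 4221/11
  (19, 15/2) → P = 393

The binding constraints are 4x + 6y = 121 and x = 19.
Solving simultaneously gives x = 19, y = 15/2.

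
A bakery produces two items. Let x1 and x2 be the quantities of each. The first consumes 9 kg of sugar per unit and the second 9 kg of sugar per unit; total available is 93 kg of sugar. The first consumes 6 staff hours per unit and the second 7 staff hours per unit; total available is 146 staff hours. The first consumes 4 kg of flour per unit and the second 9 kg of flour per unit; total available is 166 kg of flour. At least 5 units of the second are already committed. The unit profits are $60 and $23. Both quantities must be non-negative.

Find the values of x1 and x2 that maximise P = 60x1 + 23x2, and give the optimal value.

Extreme points and P = 60x1 + 23x2:
  (0, 31/3) → P = 713/3
  (0, 5) → P = 115
  (16/3, 5) → P = 435

The binding constraints are 9x1 + 9x2 = 93 and x2 = 5.
Solving simultaneously gives x1 = 16/3, x2 = 5.

x1 = 16/3, x2 = 5, maximum P = 435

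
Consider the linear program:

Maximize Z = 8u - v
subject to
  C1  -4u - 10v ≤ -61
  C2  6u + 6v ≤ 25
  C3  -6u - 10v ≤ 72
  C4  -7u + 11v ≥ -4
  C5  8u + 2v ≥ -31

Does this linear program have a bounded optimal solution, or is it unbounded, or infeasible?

Corner points and Z = 8u - v:
  (-29/9, 133/18) → Z = -199/6
  (-6, 17/2) → Z = -113/2
  (-59/9, 193/18) → Z = -379/6
The feasible region has finitely many vertices and no improving ray; the maximum is -199/6 at (-29/9, 133/18).

bounded optimum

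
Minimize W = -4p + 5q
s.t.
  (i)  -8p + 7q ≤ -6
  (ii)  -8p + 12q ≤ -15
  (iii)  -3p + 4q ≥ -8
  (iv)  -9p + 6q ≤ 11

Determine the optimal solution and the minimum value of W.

At the optimal vertex, -8p + 12q = -15 and -3p + 4q = -8.
Solving simultaneously gives p = 9, q = 19/4.

p = 9, q = 19/4, minimum W = -49/4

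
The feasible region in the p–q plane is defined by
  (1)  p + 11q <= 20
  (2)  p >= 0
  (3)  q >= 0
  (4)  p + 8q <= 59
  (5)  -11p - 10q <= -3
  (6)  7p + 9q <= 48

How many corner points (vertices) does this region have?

5

The feasible vertices (each the meet of two boundaries and inside every other half-plane) are:
  (0, 20/11)
  (87/17, 23/17)
  (0, 3/10)
  (3/11, 0)
  (48/7, 0)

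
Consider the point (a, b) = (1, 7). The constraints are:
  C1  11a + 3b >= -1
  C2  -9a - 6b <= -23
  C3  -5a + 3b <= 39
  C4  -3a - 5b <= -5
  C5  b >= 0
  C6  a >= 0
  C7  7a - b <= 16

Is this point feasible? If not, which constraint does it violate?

C1: 32 ≥ -1 ✓
C2: -51 ≤ -23 ✓
C3: 16 ≤ 39 ✓
C4: -38 ≤ -5 ✓
C5: 7 ≥ 0 ✓
C6: 1 ≥ 0 ✓
C7: 0 ≤ 16 ✓

feasible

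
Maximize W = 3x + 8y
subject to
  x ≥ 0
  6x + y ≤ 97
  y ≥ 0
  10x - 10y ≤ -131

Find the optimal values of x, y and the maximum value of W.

x = 0, y = 97, maximum W = 776

Feasible corners and W = 3x + 8y:
  (0, 97) → W = 776
  (0, 131/10) → W = 524/5
  (839/70, 878/35) → W = 3313/14

The binding constraints are x = 0 and 6x + y = 97.
Solving simultaneously gives x = 0, y = 97.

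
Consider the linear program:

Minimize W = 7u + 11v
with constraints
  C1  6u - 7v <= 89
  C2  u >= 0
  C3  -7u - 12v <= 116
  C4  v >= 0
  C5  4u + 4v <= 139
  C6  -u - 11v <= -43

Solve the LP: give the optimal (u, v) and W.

u = 0, v = 43/11, minimum W = 43

Corner points and W = 7u + 11v:
  (1329/52, 239/26) → W = 14561/52
  (1280/73, 169/73) → W = 10819/73
  (0, 139/4) → W = 1529/4
  (0, 43/11) → W = 43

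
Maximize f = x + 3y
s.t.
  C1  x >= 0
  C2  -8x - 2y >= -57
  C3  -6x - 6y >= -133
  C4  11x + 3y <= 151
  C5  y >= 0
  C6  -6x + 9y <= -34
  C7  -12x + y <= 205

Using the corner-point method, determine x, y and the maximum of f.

Extreme points and f = x + 3y:
  (57/8, 0) → f = 57/8
  (83/12, 5/6) → f = 113/12
  (17/3, 0) → f = 17/3

x = 83/12, y = 5/6, maximum f = 113/12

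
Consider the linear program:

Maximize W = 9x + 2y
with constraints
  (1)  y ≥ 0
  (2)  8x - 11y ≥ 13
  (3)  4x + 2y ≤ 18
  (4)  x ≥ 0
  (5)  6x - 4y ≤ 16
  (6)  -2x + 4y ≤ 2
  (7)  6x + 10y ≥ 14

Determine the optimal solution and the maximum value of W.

Vertices and W = 9x + 2y:
  (8/3, 0) → W = 24
  (7/3, 0) → W = 21
  (62/17, 25/17) → W = 608/17
  (142/73, 17/73) → W = 1312/73

At the optimal vertex, 8x - 11y = 13 and 6x - 4y = 16.
Solving simultaneously gives x = 62/17, y = 25/17.

x = 62/17, y = 25/17, maximum W = 608/17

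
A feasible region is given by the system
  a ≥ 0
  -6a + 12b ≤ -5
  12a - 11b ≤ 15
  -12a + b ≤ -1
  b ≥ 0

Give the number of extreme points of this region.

3

The feasible vertices (each the meet of two boundaries and inside every other half-plane) are:
  (125/78, 5/13)
  (5/6, 0)
  (5/4, 0)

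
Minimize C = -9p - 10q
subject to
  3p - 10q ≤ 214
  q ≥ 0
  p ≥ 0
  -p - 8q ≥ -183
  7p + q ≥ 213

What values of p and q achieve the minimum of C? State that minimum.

Feasible corners and C = -9p - 10q:
  (214/3, 0) → C = -642
  (1771/17, 335/34) → C = -17614/17
  (213/7, 0) → C = -1917/7
  (1521/55, 1068/55) → C = -24369/55

The optimum lies where 3p - 10q = 214 and -p - 8q = -183.
Solving simultaneously gives p = 1771/17, q = 335/34.

p = 1771/17, q = 335/34, minimum C = -17614/17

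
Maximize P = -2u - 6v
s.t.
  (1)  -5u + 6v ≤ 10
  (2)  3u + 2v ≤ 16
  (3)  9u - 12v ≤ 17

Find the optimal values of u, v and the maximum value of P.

At the optimal vertex, -5u + 6v = 10 and 9u - 12v = 17.
Solving simultaneously gives u = -37, v = -175/6.

u = -37, v = -175/6, maximum P = 249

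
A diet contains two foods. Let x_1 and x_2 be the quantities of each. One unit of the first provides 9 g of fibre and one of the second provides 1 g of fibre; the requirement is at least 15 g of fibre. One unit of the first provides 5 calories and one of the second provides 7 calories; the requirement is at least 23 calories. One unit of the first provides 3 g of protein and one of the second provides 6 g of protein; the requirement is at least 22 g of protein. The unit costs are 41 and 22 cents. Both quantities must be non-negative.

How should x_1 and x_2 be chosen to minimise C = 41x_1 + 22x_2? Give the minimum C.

x_1 = 4/3, x_2 = 3, minimum C = 362/3

The feasible region is unbounded (it extends along (0, 1), (1, 0)), but C strictly increases along every unbounded feasible direction, so there is no improving ray and the minimum is attained at a vertex.

At the optimal vertex, 9x_1 + x_2 = 15 and 3x_1 + 6x_2 = 22.
Solving simultaneously gives x_1 = 4/3, x_2 = 3.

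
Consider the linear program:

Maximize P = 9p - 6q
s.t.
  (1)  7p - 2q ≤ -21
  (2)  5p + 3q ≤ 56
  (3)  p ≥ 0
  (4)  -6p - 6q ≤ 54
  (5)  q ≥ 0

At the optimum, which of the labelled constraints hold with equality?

Vertices and P = 9p - 6q:
  (49/31, 497/31) → P = -2541/31
  (0, 21/2) → P = -63
  (0, 56/3) → P = -112

The maximum is at (0, 21/2). Substituting into each constraint, equality holds for (1) and (3); the remaining constraints have slack.

(1) and (3)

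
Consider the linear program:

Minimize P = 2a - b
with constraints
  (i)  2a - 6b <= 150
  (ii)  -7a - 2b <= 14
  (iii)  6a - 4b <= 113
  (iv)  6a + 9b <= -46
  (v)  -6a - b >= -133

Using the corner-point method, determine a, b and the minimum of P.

Extreme points and P = 2a - b:
  (17/4, -175/8) → P = 243/8
  (-2/3, -14/3) → P = 10/3
  (833/78, -159/13) → P = 1310/39

At the optimal vertex, -7a - 2b = 14 and 6a + 9b = -46.
Solving simultaneously gives a = -2/3, b = -14/3.

a = -2/3, b = -14/3, minimum P = 10/3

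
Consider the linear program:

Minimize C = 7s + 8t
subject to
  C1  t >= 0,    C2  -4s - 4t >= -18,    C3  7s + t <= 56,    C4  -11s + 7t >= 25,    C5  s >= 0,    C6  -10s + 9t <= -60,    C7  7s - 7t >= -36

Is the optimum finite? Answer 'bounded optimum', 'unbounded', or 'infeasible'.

infeasible

The boundaries -4s - 4t = -18 and -11s + 7t = 25 meet at (13/36, 149/36), but that point violates -10s + 9t ≤ -60. Every candidate vertex is excluded by some other constraint, so the feasible region is empty.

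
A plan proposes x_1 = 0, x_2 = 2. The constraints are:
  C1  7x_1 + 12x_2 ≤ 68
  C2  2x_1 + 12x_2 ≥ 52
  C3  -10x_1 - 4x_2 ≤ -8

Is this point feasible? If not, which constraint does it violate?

not feasible — violates C2

Constraint C2: 2x_1 + 12x_2 = 24, which is not ≥ 52. All other constraints are satisfied.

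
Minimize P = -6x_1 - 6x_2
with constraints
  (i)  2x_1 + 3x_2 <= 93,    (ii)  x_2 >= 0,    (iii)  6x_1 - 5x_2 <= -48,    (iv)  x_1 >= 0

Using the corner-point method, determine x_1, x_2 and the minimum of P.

x_1 = 321/28, x_2 = 327/14, minimum P = -2925/14

Feasible corners and P = -6x_1 - 6x_2:
  (321/28, 327/14) → P = -2925/14
  (0, 31) → P = -186
  (0, 48/5) → P = -288/5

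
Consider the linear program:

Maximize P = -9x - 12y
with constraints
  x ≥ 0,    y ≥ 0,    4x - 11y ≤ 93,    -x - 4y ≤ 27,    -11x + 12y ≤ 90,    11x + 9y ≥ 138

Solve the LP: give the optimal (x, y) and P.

x = 138/11, y = 0, maximum P = -1242/11

Feasible corners and P = -9x - 12y:
  (93/4, 0) → P = -837/4
  (138/11, 0) → P = -1242/11
  (282/77, 76/7) → P = -12570/77
The feasible region is unbounded (it extends along (12, 11), (11, 4)), but P strictly decreases along every unbounded feasible direction, so there is no improving ray and the maximum is attained at a vertex.

The binding constraints are y = 0 and 11x + 9y = 138.
Solving simultaneously gives x = 138/11, y = 0.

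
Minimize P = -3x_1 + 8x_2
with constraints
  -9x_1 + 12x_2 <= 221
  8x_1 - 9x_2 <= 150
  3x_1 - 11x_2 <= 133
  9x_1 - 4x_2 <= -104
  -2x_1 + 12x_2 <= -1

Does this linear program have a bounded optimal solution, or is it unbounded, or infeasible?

bounded optimum

Vertices and P = -3x_1 + 8x_2:
  (-4027/63, -620/21) → P = -311/7
  (-222/7, -451/84) → P = 1096/21
  (-1676/87, -503/29) → P = -2348/29
  (-313/25, -217/100) → P = 101/5
The feasible region has finitely many vertices and no improving ray; the minimum is -2348/29 at (-1676/87, -503/29).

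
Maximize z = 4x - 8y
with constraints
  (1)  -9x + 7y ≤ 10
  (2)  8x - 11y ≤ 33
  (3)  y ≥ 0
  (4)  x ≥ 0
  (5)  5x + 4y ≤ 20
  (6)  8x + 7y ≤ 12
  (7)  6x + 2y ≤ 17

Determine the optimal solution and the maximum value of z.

Corner points and z = 4x - 8y:
  (0, 10/7) → z = -80/7
  (2/17, 188/119) → z = -1448/119
  (0, 0) → z = 0
  (3/2, 0) → z = 6

The optimum lies where y = 0 and 8x + 7y = 12.
Solving simultaneously gives x = 3/2, y = 0.

x = 3/2, y = 0, maximum z = 6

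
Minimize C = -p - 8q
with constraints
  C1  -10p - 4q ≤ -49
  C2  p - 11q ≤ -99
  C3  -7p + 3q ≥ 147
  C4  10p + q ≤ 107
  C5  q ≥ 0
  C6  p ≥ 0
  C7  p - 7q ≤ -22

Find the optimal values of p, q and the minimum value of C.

p = 0, q = 107, minimum C = -856

Vertices and C = -p - 8q:
  (174/37, 2219/37) → C = -17926/37
  (0, 49) → C = -392
  (0, 107) → C = -856

The binding constraints are 10p + q = 107 and p = 0.
Solving simultaneously gives p = 0, q = 107.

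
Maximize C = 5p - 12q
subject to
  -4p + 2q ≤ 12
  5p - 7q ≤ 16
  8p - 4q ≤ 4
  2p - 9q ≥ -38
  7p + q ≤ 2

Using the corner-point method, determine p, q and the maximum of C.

p = -58/9, q = -62/9, maximum C = 454/9

At the optimal vertex, -4p + 2q = 12 and 5p - 7q = 16.
Solving simultaneously gives p = -58/9, q = -62/9.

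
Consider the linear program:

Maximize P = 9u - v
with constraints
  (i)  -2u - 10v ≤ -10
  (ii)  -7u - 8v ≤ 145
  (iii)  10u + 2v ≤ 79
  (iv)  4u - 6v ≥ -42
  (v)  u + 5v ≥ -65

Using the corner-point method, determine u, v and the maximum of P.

u = 385/48, v = -29/48, maximum P = 1747/24

Vertices and P = 9u - v:
  (385/48, -29/48) → P = 1747/24
  (-90/13, 31/13) → P = -841/13
  (195/34, 184/17) → P = 1387/34

The binding constraints are -2u - 10v = -10 and 10u + 2v = 79.
Solving simultaneously gives u = 385/48, v = -29/48.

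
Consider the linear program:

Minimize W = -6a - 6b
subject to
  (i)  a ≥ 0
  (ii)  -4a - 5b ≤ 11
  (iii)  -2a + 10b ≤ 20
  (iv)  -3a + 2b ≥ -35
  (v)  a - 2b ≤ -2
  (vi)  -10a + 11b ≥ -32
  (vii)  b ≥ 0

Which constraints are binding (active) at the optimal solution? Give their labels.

Vertices and W = -6a - 6b:
  (0, 2) → W = -12
  (0, 1) → W = -6
  (10/3, 8/3) → W = -36

The minimum is at (10/3, 8/3). Substituting into each constraint, equality holds for (iii) and (v); the remaining constraints have slack.

(iii) and (v)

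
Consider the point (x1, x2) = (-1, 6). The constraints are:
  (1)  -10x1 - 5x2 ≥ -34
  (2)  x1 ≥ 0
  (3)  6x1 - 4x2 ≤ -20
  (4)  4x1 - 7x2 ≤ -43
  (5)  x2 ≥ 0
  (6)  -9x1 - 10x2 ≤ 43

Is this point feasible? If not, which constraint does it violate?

Constraint (2): x1 = -1, which is not ≥ 0. All other constraints are satisfied.

not feasible — violates (2)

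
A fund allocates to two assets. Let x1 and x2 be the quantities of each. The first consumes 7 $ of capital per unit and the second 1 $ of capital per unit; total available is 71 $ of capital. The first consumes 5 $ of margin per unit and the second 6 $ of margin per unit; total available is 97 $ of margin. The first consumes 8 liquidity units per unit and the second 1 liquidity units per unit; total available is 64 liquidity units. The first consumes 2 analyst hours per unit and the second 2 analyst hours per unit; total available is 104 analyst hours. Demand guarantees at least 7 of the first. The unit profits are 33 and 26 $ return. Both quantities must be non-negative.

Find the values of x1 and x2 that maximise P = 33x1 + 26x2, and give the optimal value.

Extreme points and P = 33x1 + 26x2:
  (8, 0) → P = 264
  (7, 0) → P = 231
  (7, 8) → P = 439

x1 = 7, x2 = 8, maximum P = 439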